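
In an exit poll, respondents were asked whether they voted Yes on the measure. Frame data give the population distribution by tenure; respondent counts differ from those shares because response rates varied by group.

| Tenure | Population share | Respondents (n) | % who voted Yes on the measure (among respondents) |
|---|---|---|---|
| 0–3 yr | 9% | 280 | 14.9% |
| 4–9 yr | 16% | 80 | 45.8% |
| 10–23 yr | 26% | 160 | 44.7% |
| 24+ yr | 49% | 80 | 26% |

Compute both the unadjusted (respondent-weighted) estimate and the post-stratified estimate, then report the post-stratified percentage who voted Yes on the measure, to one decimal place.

Without adjustment, the pooled respondent share is:
  (280/600)×14.9 + (80/600)×45.8 + (160/600)×44.7 + (80/600)×26 = 28.4467%
Post-stratifying to population shares instead:
  0.09×14.9 + 0.16×45.8 + 0.26×44.7 + 0.49×26 = 33.031%

33.0%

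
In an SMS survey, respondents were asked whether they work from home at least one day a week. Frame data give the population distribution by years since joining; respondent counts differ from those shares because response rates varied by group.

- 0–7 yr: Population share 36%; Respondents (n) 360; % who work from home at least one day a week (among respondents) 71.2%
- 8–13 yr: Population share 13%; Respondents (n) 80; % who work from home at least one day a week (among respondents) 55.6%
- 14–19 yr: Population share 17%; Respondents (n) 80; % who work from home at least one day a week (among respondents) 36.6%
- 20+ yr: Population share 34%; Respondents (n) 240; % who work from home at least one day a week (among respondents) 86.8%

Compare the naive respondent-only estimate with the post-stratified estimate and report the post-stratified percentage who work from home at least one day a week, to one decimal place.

68.6%

Unadjusted (pooled respondent) estimate weights by respondent counts:
  (360/760)×71.2 + (80/760)×55.6 + (80/760)×36.6 + (240/760)×86.8 = 70.8421%
Reweighting by population years since joining shares:
  0.36×71.2 + 0.13×55.6 + 0.17×36.6 + 0.34×86.8 = 68.594%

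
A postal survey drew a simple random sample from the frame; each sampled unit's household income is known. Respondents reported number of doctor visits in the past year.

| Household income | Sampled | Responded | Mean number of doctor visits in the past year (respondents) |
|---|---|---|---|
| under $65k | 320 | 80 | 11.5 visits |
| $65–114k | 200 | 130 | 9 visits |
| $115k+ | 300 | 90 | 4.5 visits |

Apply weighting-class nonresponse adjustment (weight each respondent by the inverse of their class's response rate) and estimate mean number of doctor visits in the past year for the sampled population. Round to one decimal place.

8.3

Class response rates: under $65k 80/320 = 25%, $65–114k 130/200 = 65%, $115k+ 90/300 = 30%.
Inverse-response-rate weighting restores each class to its sampled count, so class totals weight by n_sampled:
  under $65k: 320 × 11.5 = 3680
  $65–114k: 200 × 9 = 1800
  $115k+: 300 × 4.5 = 1350
Adjusted estimate = 6830 / 820 = 8.32927 → 8.3.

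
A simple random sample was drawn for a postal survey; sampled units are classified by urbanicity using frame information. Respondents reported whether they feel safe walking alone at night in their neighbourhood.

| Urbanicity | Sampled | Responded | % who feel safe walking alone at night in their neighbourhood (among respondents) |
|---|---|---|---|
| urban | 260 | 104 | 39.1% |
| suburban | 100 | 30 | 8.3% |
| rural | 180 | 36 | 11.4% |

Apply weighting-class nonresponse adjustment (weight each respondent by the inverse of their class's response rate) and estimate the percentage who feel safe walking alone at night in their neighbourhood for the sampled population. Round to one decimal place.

Class response rates: urban 104/260 = 40%, suburban 30/100 = 30%, rural 36/180 = 20%.
Inverse-response-rate weighting restores each class to its sampled count, so class totals weight by n_sampled:
  urban: 260 × 39.1 = 10,166
  suburban: 100 × 8.3 = 830
  rural: 180 × 11.4 = 2052
Adjusted estimate = 13,048 / 540 = 24.163 → 24.2%.

24.2%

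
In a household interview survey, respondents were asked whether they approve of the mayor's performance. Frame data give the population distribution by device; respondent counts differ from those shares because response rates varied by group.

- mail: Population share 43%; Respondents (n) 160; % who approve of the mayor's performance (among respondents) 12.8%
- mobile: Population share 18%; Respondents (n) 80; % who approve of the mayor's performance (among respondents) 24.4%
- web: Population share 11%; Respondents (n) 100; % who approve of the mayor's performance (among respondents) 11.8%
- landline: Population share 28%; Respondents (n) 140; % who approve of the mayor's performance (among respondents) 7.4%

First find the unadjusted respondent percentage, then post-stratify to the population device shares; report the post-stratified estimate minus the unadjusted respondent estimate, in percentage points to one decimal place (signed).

Without adjustment, the pooled respondent share is:
  (160/480)×12.8 + (80/480)×24.4 + (100/480)×11.8 + (140/480)×7.4 = 12.95%
Post-stratifying to population shares instead:
  0.43×12.8 + 0.18×24.4 + 0.11×11.8 + 0.28×7.4 = 13.266%
Difference = 13.266 − 12.95 = 0.316 pp.

+0.3 percentage points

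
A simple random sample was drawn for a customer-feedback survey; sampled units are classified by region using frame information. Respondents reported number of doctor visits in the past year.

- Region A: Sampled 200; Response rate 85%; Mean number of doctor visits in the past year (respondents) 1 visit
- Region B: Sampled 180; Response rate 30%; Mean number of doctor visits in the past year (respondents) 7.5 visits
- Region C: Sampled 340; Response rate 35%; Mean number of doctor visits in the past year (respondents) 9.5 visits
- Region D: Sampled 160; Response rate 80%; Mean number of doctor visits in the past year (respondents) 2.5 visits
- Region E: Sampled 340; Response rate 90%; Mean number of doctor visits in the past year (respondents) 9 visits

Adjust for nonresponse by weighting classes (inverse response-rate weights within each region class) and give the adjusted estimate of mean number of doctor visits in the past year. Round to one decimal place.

6.8

With weight = n_sampled/n_responded per class, the weighted class total is n_sampled:
  Region A: 200 × 1 = 200
  Region B: 180 × 7.5 = 1350
  Region C: 340 × 9.5 = 3230
  Region D: 160 × 2.5 = 400
  Region E: 340 × 9 = 3060
Adjusted estimate = 8240 / 1,220 = 6.7541 → 6.8.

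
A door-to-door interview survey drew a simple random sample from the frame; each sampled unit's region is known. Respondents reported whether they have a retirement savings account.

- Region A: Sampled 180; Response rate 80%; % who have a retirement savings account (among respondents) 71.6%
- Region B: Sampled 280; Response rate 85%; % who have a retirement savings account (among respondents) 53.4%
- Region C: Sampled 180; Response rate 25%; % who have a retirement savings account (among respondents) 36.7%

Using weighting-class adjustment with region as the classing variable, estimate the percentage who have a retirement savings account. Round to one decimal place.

Inverse-response-rate weighting restores each class to its sampled count, so class totals weight by n_sampled:
  Region A: 180 × 71.6 = 12888
  Region B: 280 × 53.4 = 14,952
  Region C: 180 × 36.7 = 6606
Adjusted estimate = 34,446 / 640 = 53.8219 → 53.8%.

53.8%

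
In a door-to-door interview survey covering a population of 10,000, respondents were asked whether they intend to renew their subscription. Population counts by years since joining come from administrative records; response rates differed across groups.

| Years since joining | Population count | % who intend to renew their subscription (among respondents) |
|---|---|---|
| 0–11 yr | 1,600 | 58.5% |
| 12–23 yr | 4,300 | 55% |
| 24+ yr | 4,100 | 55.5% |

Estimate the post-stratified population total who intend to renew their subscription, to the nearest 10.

5,580

Estimated count per cell = population count × respondent percentage:
  0–11 yr: 1,600 × 58.5% = 936
  12–23 yr: 4,300 × 55% = 2365
  24+ yr: 4,100 × 55.5% = 2275.5
Estimated total = 5576.5 → 5,580.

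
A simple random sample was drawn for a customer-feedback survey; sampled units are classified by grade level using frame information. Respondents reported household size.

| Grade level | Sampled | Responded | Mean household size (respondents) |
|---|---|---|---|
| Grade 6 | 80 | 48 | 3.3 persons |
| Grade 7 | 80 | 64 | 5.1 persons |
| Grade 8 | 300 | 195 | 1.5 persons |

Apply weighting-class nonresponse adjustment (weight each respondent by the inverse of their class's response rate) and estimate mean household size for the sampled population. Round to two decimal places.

Class response rates: Grade 6 48/80 = 60%, Grade 7 64/80 = 80%, Grade 8 195/300 = 65%.
Inverse-response-rate weighting restores each class to its sampled count, so class totals weight by n_sampled:
  Grade 6: 80 × 3.3 = 264
  Grade 7: 80 × 5.1 = 408
  Grade 8: 300 × 1.5 = 450
Adjusted estimate = 1122 / 460 = 2.43913 → 2.44.

2.44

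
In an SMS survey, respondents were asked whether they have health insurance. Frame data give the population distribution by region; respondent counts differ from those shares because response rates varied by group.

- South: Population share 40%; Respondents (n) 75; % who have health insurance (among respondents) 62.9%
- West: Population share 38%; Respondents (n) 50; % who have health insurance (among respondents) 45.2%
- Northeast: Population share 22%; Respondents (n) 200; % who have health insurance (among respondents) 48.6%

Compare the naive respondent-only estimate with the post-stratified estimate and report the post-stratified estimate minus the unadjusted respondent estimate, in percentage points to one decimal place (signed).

Naive respondent-only estimate (weights = respondent counts):
  (75/325)×62.9 + (50/325)×45.2 + (200/325)×48.6 = 51.3769%
Post-stratified estimate weights by population shares:
  0.4×62.9 + 0.38×45.2 + 0.22×48.6 = 53.028%
Difference = 53.028 − 51.3769 = 1.6511 pp.

+1.7 percentage points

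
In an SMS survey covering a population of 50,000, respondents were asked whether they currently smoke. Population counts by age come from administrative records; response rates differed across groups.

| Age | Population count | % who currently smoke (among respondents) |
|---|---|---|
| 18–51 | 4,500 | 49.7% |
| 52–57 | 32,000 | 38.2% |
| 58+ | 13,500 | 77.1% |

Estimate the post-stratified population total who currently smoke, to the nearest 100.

Estimated count per cell = population count × respondent percentage:
  18–51: 4,500 × 49.7% = 2236.5
  52–57: 32,000 × 38.2% = 12,224
  58+: 13,500 × 77.1% = 10408.5
Estimated total = 24,869 → 24,900.

24,900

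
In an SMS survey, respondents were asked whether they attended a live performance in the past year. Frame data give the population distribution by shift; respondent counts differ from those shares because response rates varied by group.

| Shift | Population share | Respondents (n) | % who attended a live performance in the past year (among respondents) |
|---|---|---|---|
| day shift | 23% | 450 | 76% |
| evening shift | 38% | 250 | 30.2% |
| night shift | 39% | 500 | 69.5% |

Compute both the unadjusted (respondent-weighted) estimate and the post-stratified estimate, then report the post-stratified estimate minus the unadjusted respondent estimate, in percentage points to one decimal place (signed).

-7.7 percentage points

Without adjustment, the pooled respondent share is:
  (450/1200)×76 + (250/1200)×30.2 + (500/1200)×69.5 = 63.75%
Reweighting by population shift shares:
  0.23×76 + 0.38×30.2 + 0.39×69.5 = 56.061%
Difference = 56.061 − 63.75 = -7.689 pp.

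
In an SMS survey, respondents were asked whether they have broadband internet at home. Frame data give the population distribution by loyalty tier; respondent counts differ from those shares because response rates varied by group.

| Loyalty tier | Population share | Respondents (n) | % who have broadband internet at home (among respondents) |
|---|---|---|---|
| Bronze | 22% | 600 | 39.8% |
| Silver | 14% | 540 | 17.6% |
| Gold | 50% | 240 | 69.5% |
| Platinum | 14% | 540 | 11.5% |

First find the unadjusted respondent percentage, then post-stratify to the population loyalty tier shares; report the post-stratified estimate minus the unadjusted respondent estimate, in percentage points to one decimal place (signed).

Without adjustment, the pooled respondent share is:
  (600/1920)×39.8 + (540/1920)×17.6 + (240/1920)×69.5 + (540/1920)×11.5 = 29.3094%
Post-stratifying to population shares instead:
  0.22×39.8 + 0.14×17.6 + 0.5×69.5 + 0.14×11.5 = 47.58%
Difference = 47.58 − 29.3094 = 18.2706 pp.

+18.3 percentage points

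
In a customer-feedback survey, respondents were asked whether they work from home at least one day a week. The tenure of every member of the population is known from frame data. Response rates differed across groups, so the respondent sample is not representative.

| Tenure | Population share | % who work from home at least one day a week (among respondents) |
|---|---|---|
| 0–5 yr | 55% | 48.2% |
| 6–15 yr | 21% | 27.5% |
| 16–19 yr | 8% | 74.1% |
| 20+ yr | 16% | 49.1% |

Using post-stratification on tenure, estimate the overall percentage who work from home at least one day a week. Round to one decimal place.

Weight each group's respondent value by its population share:
  0–5 yr: 0.55 × 48.2 = 26.51
  6–15 yr: 0.21 × 27.5 = 5.775
  16–19 yr: 0.08 × 74.1 = 5.928
  20+ yr: 0.16 × 49.1 = 7.856
Post-stratified estimate = 46.069 → 46.1%.

46.1%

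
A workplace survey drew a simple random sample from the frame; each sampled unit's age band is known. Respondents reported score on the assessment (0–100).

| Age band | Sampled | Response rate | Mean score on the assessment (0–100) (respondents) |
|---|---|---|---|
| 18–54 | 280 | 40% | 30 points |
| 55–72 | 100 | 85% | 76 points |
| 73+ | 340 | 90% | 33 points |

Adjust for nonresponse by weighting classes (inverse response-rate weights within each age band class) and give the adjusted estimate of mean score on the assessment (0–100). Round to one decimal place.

Each respondent's weight = sampled/responded in their class; summing within a class gives n_sampled, so:
  18–54: 280 × 30 = 8400
  55–72: 100 × 76 = 7600
  73+: 340 × 33 = 11,220
Adjusted estimate = 27,220 / 720 = 37.8056 → 37.8.

37.8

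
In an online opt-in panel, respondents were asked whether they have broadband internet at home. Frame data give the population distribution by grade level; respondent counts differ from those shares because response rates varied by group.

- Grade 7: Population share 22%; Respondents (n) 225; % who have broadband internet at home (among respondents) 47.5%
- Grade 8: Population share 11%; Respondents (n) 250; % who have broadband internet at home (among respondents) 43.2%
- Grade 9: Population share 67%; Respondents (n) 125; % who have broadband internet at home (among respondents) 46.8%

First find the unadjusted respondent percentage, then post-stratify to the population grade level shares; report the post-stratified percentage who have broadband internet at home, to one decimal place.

46.6%

Naive respondent-only estimate (weights = respondent counts):
  (225/600)×47.5 + (250/600)×43.2 + (125/600)×46.8 = 45.5625%
Reweighting by population grade level shares:
  0.22×47.5 + 0.11×43.2 + 0.67×46.8 = 46.558%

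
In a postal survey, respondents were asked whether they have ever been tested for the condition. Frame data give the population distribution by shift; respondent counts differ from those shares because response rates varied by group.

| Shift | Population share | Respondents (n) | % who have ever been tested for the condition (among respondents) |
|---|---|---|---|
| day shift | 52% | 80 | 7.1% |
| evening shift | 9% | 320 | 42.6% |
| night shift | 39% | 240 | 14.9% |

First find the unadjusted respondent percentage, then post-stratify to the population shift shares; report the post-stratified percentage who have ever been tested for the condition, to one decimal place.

Unadjusted (pooled respondent) estimate weights by respondent counts:
  (80/640)×7.1 + (320/640)×42.6 + (240/640)×14.9 = 27.775%
Post-stratified estimate weights by population shares:
  0.52×7.1 + 0.09×42.6 + 0.39×14.9 = 13.337%

13.3%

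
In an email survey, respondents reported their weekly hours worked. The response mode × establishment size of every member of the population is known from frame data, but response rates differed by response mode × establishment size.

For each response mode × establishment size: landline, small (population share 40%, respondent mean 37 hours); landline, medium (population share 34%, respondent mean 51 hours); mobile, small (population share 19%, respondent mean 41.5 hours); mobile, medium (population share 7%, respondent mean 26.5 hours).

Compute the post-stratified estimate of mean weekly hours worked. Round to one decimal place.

41.9

Reweight to the known response mode × establishment size distribution:
  landline, small: 0.4 × 37 = 14.8
  landline, medium: 0.34 × 51 = 17.34
  mobile, small: 0.19 × 41.5 = 7.885
  mobile, medium: 0.07 × 26.5 = 1.855
Post-stratified estimate = 41.88 → 41.9.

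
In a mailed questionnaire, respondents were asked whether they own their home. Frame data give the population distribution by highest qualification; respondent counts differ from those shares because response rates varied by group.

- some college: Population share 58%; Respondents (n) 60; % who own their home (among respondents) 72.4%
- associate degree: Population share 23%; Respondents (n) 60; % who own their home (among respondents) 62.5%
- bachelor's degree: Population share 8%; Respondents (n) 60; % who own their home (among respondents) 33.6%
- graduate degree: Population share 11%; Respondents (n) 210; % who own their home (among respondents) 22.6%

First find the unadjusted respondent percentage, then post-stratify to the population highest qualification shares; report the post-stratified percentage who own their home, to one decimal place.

Without adjustment, the pooled respondent share is:
  (60/390)×72.4 + (60/390)×62.5 + (60/390)×33.6 + (210/390)×22.6 = 38.0923%
Post-stratified estimate weights by population shares:
  0.58×72.4 + 0.23×62.5 + 0.08×33.6 + 0.11×22.6 = 61.541%

61.5%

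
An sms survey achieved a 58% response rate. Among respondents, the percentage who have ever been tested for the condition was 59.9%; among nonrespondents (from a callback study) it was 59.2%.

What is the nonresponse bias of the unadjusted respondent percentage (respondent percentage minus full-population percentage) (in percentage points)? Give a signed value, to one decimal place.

Nonresponse fraction = 1 − 0.58 = 0.42.
Bias = (nonresponse fraction) × (respondent percentage − nonrespondent percentage)
     = 0.42 × (59.9 − 59.2) = 0.42 × 0.7 = 0.294.

+0.3 percentage points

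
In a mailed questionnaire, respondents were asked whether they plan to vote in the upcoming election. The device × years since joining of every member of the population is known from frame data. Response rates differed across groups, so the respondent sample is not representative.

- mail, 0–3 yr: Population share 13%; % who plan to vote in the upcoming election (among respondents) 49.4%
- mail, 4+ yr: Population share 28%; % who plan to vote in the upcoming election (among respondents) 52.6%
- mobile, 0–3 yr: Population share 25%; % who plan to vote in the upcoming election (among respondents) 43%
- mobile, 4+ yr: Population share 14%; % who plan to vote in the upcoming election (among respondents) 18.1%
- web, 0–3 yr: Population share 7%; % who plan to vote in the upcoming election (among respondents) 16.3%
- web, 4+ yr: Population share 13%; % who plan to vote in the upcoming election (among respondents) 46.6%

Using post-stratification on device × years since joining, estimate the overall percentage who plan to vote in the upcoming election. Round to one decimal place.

Reweight to the known device × years since joining distribution:
  mail, 0–3 yr: 0.13 × 49.4 = 6.422
  mail, 4+ yr: 0.28 × 52.6 = 14.728
  mobile, 0–3 yr: 0.25 × 43 = 10.75
  mobile, 4+ yr: 0.14 × 18.1 = 2.534
  web, 0–3 yr: 0.07 × 16.3 = 1.141
  web, 4+ yr: 0.13 × 46.6 = 6.058
Post-stratified estimate = 41.633 → 41.6%.

41.6%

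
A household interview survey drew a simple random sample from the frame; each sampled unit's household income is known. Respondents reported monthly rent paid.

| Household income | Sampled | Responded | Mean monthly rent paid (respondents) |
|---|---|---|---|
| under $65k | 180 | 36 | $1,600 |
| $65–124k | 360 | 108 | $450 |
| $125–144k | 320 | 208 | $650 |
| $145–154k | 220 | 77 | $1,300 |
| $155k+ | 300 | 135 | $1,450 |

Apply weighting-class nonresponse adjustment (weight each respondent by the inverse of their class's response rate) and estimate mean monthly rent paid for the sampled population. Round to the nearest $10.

$1,000

Class response rates: under $65k 36/180 = 20%, $65–124k 108/360 = 30%, $125–144k 208/320 = 65%, $145–154k 77/220 = 35%, $155k+ 135/300 = 45%.
With weight = n_sampled/n_responded per class, the weighted class total is n_sampled:
  under $65k: 180 × 1600 = 288,000
  $65–124k: 360 × 450 = 162,000
  $125–144k: 320 × 650 = 208,000
  $145–154k: 220 × 1300 = 286,000
  $155k+: 300 × 1450 = 435,000
Adjusted estimate = 1,379,000 / 1,380 = 999.275 → $1,000.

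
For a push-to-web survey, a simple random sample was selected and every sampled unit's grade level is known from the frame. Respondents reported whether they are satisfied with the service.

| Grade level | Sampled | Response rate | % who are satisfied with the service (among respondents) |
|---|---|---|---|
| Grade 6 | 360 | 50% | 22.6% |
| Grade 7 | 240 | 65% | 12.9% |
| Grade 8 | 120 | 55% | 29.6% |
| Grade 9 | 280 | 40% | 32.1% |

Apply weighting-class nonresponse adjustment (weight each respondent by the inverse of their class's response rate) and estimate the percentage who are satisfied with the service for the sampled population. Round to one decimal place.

23.8%

Inverse-response-rate weighting restores each class to its sampled count, so class totals weight by n_sampled:
  Grade 6: 360 × 22.6 = 8136
  Grade 7: 240 × 12.9 = 3096
  Grade 8: 120 × 29.6 = 3552
  Grade 9: 280 × 32.1 = 8988
Adjusted estimate = 23,772 / 1,000 = 23.772 → 23.8%.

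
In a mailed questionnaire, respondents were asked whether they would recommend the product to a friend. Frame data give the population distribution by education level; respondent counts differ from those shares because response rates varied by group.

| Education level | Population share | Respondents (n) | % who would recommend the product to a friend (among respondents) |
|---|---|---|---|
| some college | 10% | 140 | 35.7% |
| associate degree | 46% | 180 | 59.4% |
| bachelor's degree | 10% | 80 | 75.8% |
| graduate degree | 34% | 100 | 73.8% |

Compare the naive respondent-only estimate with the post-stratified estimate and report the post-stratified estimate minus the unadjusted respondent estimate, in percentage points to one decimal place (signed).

Without adjustment, the pooled respondent share is:
  (140/500)×35.7 + (180/500)×59.4 + (80/500)×75.8 + (100/500)×73.8 = 58.268%
Reweighting by population education level shares:
  0.1×35.7 + 0.46×59.4 + 0.1×75.8 + 0.34×73.8 = 63.566%
Difference = 63.566 − 58.268 = 5.298 pp.

+5.3 percentage points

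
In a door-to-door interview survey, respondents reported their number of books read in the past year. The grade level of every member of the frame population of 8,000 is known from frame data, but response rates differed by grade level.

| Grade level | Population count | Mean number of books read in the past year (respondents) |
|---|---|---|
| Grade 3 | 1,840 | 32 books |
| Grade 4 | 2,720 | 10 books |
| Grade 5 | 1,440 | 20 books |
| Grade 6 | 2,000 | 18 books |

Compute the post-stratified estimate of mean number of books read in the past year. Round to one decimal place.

18.9

Each cell contributes population-share × respondent value:
  Grade 3: (1,840/8,000) × 32 = 7.36
  Grade 4: (2,720/8,000) × 10 = 3.4
  Grade 5: (1,440/8,000) × 20 = 3.6
  Grade 6: (2,000/8,000) × 18 = 4.5
Post-stratified estimate = 18.86 → 18.9.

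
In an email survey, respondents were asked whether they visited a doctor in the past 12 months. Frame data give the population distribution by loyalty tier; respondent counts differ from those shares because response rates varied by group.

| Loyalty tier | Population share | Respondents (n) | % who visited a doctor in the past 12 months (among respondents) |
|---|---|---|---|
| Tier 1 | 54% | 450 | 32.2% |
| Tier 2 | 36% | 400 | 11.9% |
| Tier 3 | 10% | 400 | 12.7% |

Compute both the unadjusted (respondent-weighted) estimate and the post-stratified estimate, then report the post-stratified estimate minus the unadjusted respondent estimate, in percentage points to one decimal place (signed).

+3.5 percentage points

Naive respondent-only estimate (weights = respondent counts):
  (450/1250)×32.2 + (400/1250)×11.9 + (400/1250)×12.7 = 19.464%
Reweighting by population loyalty tier shares:
  0.54×32.2 + 0.36×11.9 + 0.1×12.7 = 22.942%
Difference = 22.942 − 19.464 = 3.478 pp.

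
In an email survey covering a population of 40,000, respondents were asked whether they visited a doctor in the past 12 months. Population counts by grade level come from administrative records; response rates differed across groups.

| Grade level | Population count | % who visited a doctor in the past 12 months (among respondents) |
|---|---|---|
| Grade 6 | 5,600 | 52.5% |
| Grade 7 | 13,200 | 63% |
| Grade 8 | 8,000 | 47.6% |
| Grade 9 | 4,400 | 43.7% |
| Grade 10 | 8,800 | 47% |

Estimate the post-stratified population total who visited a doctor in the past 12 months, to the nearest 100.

Estimated count per cell = population count × respondent percentage:
  Grade 6: 5,600 × 52.5% = 2940
  Grade 7: 13,200 × 63% = 8316
  Grade 8: 8,000 × 47.6% = 3808
  Grade 9: 4,400 × 43.7% = 1922.8
  Grade 10: 8,800 × 47% = 4136
Estimated total = 21122.8 → 21,100.

21,100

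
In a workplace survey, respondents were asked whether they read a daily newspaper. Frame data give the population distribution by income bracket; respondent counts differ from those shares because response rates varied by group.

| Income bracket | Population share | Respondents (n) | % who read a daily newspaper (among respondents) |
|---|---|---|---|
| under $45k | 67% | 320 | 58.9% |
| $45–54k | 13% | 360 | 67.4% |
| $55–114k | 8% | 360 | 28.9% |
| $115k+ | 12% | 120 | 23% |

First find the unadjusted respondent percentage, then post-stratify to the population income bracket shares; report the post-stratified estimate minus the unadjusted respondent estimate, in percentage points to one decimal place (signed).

Unadjusted (pooled respondent) estimate weights by respondent counts:
  (320/1160)×58.9 + (360/1160)×67.4 + (360/1160)×28.9 + (120/1160)×23 = 48.5138%
Post-stratified estimate weights by population shares:
  0.67×58.9 + 0.13×67.4 + 0.08×28.9 + 0.12×23 = 53.297%
Difference = 53.297 − 48.5138 = 4.7832 pp.

+4.8 percentage points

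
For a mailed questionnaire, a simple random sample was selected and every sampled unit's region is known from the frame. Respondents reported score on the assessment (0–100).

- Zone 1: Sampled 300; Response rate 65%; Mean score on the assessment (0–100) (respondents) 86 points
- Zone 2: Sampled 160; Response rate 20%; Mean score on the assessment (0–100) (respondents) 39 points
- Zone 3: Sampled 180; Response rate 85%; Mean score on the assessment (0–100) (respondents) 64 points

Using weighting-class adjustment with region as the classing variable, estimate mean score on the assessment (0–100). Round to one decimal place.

68.1

With weight = n_sampled/n_responded per class, the weighted class total is n_sampled:
  Zone 1: 300 × 86 = 25,800
  Zone 2: 160 × 39 = 6240
  Zone 3: 180 × 64 = 11,520
Adjusted estimate = 43,560 / 640 = 68.0625 → 68.1.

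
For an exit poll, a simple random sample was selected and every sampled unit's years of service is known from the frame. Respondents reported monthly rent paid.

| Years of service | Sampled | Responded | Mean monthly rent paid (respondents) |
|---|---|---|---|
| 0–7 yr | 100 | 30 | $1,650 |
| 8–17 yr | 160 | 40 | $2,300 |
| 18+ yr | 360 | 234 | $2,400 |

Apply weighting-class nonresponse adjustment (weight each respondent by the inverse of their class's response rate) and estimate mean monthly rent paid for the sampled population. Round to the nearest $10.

Class response rates: 0–7 yr 30/100 = 30%, 8–17 yr 40/160 = 25%, 18+ yr 234/360 = 65%.
Each respondent's weight = sampled/responded in their class; summing within a class gives n_sampled, so:
  0–7 yr: 100 × 1650 = 165,000
  8–17 yr: 160 × 2300 = 368,000
  18+ yr: 360 × 2400 = 864,000
Adjusted estimate = 1,397,000 / 620 = 2253.23 → $2,250.

$2,250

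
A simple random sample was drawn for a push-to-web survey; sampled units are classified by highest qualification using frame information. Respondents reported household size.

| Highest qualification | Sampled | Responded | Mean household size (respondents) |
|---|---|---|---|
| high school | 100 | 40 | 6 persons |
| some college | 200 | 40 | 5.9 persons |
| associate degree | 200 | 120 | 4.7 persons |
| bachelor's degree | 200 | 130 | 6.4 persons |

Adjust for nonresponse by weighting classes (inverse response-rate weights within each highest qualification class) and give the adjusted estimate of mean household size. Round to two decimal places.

Response rates by class: high school 40/100 = 40%, some college 40/200 = 20%, associate degree 120/200 = 60%, bachelor's degree 130/200 = 65%.
With weight = n_sampled/n_responded per class, the weighted class total is n_sampled:
  high school: 100 × 6 = 600
  some college: 200 × 5.9 = 1180
  associate degree: 200 × 4.7 = 940
  bachelor's degree: 200 × 6.4 = 1280
Adjusted estimate = 4000 / 700 = 5.71429 → 5.71.

5.71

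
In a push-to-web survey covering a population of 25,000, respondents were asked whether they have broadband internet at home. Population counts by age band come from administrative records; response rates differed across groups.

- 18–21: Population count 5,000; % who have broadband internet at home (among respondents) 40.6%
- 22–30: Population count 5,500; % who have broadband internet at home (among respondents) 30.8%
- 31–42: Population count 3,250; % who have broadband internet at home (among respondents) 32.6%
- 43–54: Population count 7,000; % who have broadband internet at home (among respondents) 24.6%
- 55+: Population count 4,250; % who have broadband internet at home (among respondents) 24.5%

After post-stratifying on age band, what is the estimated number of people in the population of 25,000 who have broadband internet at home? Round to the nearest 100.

Each cell contributes its population count × the respondent rate:
  18–21: 5,000 × 40.6% = 2030
  22–30: 5,500 × 30.8% = 1694
  31–42: 3,250 × 32.6% = 1059.5
  43–54: 7,000 × 24.6% = 1722
  55+: 4,250 × 24.5% = 1041.25
Estimated total = 7546.75 → 7,500.

7,500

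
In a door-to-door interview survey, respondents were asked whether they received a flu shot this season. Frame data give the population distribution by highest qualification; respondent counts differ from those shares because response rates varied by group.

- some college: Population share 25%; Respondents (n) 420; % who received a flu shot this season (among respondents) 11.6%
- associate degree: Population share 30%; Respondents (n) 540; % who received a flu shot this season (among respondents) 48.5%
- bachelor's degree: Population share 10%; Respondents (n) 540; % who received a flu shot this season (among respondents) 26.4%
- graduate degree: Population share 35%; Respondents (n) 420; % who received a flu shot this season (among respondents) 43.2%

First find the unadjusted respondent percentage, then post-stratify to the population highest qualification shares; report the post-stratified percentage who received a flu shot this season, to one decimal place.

35.2%

Without adjustment, the pooled respondent share is:
  (420/1920)×11.6 + (540/1920)×48.5 + (540/1920)×26.4 + (420/1920)×43.2 = 33.0531%
Post-stratified estimate weights by population shares:
  0.25×11.6 + 0.3×48.5 + 0.1×26.4 + 0.35×43.2 = 35.21%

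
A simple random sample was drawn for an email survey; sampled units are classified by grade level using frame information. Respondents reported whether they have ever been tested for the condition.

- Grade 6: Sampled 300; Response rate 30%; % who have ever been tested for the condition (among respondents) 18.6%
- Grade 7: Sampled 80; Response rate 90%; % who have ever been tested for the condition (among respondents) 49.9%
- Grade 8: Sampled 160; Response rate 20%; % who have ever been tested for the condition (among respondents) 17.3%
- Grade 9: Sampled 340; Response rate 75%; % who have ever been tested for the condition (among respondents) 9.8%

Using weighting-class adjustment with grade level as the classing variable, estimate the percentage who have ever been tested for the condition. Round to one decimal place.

17.8%

Inverse-response-rate weighting restores each class to its sampled count, so class totals weight by n_sampled:
  Grade 6: 300 × 18.6 = 5580
  Grade 7: 80 × 49.9 = 3992
  Grade 8: 160 × 17.3 = 2768
  Grade 9: 340 × 9.8 = 3332
Adjusted estimate = 15,672 / 880 = 17.8091 → 17.8%.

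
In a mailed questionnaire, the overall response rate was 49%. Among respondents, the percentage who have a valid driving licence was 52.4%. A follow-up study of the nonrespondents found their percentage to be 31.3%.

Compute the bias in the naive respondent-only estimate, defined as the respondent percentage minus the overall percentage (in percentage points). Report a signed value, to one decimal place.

+10.8 percentage points

Nonresponse fraction = 1 − 0.49 = 0.51.
Bias = (nonresponse fraction) × (respondent percentage − nonrespondent percentage)
     = 0.51 × (52.4 − 31.3) = 0.51 × 21.1 = 10.761.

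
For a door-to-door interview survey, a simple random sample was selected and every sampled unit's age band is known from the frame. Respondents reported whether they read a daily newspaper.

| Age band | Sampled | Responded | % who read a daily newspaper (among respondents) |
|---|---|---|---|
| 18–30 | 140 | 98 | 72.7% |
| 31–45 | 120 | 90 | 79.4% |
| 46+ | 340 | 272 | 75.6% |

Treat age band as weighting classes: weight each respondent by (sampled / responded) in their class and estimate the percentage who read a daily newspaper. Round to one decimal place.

75.7%

Response rates by class: 18–30 98/140 = 70%, 31–45 90/120 = 75%, 46+ 272/340 = 80%.
Each respondent's weight = sampled/responded in their class; summing within a class gives n_sampled, so:
  18–30: 140 × 72.7 = 10,178
  31–45: 120 × 79.4 = 9528
  46+: 340 × 75.6 = 25704
Adjusted estimate = 45,410 / 600 = 75.6833 → 75.7%.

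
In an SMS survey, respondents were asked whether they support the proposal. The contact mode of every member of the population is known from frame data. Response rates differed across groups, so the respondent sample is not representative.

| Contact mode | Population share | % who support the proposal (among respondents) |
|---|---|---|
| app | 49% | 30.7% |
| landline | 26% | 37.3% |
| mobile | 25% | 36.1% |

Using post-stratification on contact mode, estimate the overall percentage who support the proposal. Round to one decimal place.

33.8%

Post-stratification weights by population share, not respondent share:
  app: 0.49 × 30.7 = 15.043
  landline: 0.26 × 37.3 = 9.698
  mobile: 0.25 × 36.1 = 9.025
Post-stratified estimate = 33.766 → 33.8%.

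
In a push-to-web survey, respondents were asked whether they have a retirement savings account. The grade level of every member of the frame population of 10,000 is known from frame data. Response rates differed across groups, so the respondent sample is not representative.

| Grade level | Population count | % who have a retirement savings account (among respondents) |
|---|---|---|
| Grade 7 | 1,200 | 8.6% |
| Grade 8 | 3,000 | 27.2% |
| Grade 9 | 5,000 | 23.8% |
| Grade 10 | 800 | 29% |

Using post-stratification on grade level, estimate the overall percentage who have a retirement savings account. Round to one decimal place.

23.4%

Weight each group's respondent value by its population share:
  Grade 7: (1,200/10,000) × 8.6 = 1.032
  Grade 8: (3,000/10,000) × 27.2 = 8.16
  Grade 9: (5,000/10,000) × 23.8 = 11.9
  Grade 10: (800/10,000) × 29 = 2.32
Post-stratified estimate = 23.412 → 23.4%.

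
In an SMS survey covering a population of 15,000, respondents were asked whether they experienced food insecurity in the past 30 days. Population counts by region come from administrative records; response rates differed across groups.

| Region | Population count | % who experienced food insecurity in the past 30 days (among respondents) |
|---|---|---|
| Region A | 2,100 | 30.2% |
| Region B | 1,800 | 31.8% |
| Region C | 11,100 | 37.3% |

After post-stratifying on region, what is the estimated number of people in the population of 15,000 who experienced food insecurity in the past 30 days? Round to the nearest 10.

Each cell contributes its population count × the respondent rate:
  Region A: 2,100 × 30.2% = 634.2
  Region B: 1,800 × 31.8% = 572.4
  Region C: 11,100 × 37.3% = 4140.3
Estimated total = 5346.9 → 5,350.

5,350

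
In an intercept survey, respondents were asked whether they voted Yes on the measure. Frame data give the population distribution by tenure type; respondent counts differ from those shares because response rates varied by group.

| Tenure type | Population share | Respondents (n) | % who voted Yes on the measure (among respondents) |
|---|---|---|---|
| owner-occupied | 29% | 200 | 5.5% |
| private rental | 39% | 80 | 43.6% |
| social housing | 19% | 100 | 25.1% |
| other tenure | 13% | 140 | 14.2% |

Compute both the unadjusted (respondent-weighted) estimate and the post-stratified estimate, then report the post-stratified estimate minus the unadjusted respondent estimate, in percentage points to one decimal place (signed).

+7.7 percentage points

Without adjustment, the pooled respondent share is:
  (200/520)×5.5 + (80/520)×43.6 + (100/520)×25.1 + (140/520)×14.2 = 17.4731%
Post-stratified estimate weights by population shares:
  0.29×5.5 + 0.39×43.6 + 0.19×25.1 + 0.13×14.2 = 25.214%
Difference = 25.214 − 17.4731 = 7.7409 pp.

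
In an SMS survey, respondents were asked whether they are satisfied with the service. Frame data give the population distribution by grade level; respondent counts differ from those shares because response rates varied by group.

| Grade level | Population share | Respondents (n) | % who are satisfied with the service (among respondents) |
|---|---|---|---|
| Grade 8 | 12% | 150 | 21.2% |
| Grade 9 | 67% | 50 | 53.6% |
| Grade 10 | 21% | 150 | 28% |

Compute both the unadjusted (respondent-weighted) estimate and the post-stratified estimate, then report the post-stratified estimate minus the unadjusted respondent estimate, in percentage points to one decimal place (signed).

Without adjustment, the pooled respondent share is:
  (150/350)×21.2 + (50/350)×53.6 + (150/350)×28 = 28.7429%
Post-stratified estimate weights by population shares:
  0.12×21.2 + 0.67×53.6 + 0.21×28 = 44.336%
Difference = 44.336 − 28.7429 = 15.5931 pp.

+15.6 percentage points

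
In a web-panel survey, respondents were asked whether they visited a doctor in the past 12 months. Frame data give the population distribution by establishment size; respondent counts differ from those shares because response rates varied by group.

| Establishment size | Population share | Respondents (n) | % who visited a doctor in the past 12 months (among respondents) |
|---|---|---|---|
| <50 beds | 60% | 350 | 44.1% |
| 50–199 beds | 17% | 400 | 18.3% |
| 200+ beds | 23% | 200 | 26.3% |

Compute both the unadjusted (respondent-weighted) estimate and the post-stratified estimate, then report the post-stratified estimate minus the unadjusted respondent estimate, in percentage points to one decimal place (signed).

Unadjusted (pooled respondent) estimate weights by respondent counts:
  (350/950)×44.1 + (400/950)×18.3 + (200/950)×26.3 = 29.4895%
Post-stratified estimate weights by population shares:
  0.6×44.1 + 0.17×18.3 + 0.23×26.3 = 35.62%
Difference = 35.62 − 29.4895 = 6.1305 pp.

+6.1 percentage points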